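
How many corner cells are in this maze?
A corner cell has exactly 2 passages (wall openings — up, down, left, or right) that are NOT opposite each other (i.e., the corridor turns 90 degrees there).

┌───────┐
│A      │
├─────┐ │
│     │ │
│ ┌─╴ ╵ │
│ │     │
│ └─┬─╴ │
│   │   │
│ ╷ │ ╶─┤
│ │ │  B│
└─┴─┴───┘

Counting corner cells (2 non-opposite passages):
Total corners: 7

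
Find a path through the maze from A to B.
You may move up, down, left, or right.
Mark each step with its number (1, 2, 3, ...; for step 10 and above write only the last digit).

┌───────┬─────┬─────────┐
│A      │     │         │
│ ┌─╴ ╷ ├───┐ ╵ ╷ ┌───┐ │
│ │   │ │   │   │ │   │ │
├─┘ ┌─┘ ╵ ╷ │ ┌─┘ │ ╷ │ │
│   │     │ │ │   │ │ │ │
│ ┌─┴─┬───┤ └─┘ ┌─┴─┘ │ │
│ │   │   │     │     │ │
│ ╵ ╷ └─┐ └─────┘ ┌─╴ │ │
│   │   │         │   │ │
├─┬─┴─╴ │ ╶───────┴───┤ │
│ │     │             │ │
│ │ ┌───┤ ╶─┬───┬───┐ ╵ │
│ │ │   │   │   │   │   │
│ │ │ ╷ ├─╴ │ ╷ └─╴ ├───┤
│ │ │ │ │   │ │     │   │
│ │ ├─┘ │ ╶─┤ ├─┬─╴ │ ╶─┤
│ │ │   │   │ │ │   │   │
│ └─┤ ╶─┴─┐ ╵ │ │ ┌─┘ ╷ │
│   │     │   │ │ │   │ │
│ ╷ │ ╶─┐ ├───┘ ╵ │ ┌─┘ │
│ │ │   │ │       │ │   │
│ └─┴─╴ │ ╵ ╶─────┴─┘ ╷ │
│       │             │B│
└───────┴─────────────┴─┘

Finding the shortest path through the maze:
Path length: 64 steps
Directions: right → right → right → down → down → right → up → right → down → down → right → right → up → right → up → up → right → right → right → down → down → down → down → down → down → left → up → left → left → left → left → left → left → down → right → down → left → down → right → down → right → up → up → up → right → down → right → right → down → left → down → down → left → left → left → down → right → right → right → right → right → up → right → down

Solution:

┌───────┬─────┬─────────┐
│A 1 2 3│     │  6 7 8 9│
│ ┌─╴ ╷ ├───┐ ╵ ╷ ┌───┐ │
│ │   │4│7 8│   │5│   │0│
├─┘ ┌─┘ ╵ ╷ │ ┌─┘ │ ╷ │ │
│   │  5 6│9│ │3 4│ │ │1│
│ ┌─┴─┬───┤ └─┘ ┌─┴─┘ │ │
│ │   │   │0 1 2│     │2│
│ ╵ ╷ └─┐ └─────┘ ┌─╴ │ │
│   │   │         │   │3│
├─┬─┴─╴ │ ╶───────┴───┤ │
│ │     │3 2 1 0 9 8 7│4│
│ │ ┌───┤ ╶─┬───┬───┐ ╵ │
│ │ │   │4 5│4 5│   │6 5│
│ │ │ ╷ ├─╴ │ ╷ └─╴ ├───┤
│ │ │ │ │7 6│3│6 7 8│   │
│ │ ├─┘ │ ╶─┤ ├─┬─╴ │ ╶─┤
│ │ │   │8 9│2│ │0 9│   │
│ └─┤ ╶─┴─┐ ╵ │ │ ┌─┘ ╷ │
│   │     │0 1│ │1│   │ │
│ ╷ │ ╶─┐ ├───┘ ╵ │ ┌─┘ │
│ │ │   │ │5 4 3 2│ │2 3│
│ └─┴─╴ │ ╵ ╶─────┴─┘ ╷ │
│       │  6 7 8 9 0 1│B│
└───────┴─────────────┴─┘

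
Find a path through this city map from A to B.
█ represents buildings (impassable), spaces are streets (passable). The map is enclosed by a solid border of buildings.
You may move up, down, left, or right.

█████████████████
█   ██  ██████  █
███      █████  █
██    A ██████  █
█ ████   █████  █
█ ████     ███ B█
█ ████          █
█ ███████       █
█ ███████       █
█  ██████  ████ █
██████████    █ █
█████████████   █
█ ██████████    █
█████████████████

Finding the shortest path from A to B:
Movement: cardinal only
Path length: 13 steps
Directions: down → down → down → right → right → right → right → right → right → right → right → up → right

Solution:

█████████████████
█   ██  ██████  █
███      █████  █
██    A ██████  █
█ ████↓  █████  █
█ ████↓    ███↱B█
█ ████↳→→→→→→→↑ █
█ ███████       █
█ ███████       █
█  ██████  ████ █
██████████    █ █
█████████████   █
█ ██████████    █
█████████████████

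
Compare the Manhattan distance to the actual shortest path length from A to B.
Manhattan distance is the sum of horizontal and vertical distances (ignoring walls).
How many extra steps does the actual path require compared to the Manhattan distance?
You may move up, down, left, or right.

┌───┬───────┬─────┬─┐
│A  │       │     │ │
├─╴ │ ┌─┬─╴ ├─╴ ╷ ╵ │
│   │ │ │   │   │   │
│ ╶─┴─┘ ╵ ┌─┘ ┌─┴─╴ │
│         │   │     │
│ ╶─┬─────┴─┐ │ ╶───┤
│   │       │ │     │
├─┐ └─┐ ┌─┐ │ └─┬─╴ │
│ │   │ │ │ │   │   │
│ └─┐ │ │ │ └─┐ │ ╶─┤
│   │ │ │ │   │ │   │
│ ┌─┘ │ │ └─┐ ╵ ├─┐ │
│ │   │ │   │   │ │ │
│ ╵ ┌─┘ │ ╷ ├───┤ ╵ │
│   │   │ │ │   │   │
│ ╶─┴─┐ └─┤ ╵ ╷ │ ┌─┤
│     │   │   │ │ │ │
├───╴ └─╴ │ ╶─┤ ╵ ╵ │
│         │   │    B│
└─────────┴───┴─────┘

Manhattan distance: |9 - 0| + |9 - 0| = 18
Actual path length: 60
Extra steps: 60 - 18 = 42

Solution:

┌───┬───────┬─────┬─┐
│A ↓│       │  ↱ ↓│ │
├─╴ │ ┌─┬─╴ ├─╴ ╷ ╵ │
│↓ ↲│ │ │   │↱ ↑│↳ ↓│
│ ╶─┴─┘ ╵ ┌─┘ ┌─┴─╴ │
│↓        │  ↑│↓ ← ↲│
│ ╶─┬─────┴─┐ │ ╶───┤
│↳ ↓│  ↱ → ↓│↑│↳ → ↓│
├─┐ └─┐ ┌─┐ │ └─┬─╴ │
│ │↳ ↓│↑│ │↓│↑ ↰│↓ ↲│
│ └─┐ │ │ │ └─┐ │ ╶─┤
│   │↓│↑│ │↳ ↓│↑│↳ ↓│
│ ┌─┘ │ │ └─┐ ╵ ├─┐ │
│ │↓ ↲│↑│   │↳ ↑│ │↓│
│ ╵ ┌─┘ │ ╷ ├───┤ ╵ │
│↓ ↲│  ↑│ │ │   │↓ ↲│
│ ╶─┴─┐ └─┤ ╵ ╷ │ ┌─┤
│↳ → ↓│↑ ↰│   │ │↓│ │
├───╴ └─╴ │ ╶─┤ ╵ ╵ │
│    ↳ → ↑│   │  ↳ B│
└─────────┴───┴─────┘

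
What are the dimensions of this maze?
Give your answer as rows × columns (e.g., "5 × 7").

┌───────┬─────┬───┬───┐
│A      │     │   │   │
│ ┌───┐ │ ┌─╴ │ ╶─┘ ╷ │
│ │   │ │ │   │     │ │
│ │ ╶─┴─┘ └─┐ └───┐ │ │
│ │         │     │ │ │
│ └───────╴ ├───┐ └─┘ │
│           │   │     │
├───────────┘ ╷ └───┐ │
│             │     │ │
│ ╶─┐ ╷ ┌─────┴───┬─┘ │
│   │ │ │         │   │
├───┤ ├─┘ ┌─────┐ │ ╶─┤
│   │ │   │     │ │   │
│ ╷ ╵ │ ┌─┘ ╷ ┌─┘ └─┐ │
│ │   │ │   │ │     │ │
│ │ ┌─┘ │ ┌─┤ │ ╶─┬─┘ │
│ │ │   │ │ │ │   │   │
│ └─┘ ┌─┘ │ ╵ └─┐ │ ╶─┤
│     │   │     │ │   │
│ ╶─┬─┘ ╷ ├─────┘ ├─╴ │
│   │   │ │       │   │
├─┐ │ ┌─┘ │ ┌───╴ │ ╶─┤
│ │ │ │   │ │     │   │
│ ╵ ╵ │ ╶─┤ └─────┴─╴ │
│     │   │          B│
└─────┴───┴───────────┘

Counting the maze dimensions:
Rows (vertical): 13
Columns (horizontal): 11
Dimensions: 13 × 11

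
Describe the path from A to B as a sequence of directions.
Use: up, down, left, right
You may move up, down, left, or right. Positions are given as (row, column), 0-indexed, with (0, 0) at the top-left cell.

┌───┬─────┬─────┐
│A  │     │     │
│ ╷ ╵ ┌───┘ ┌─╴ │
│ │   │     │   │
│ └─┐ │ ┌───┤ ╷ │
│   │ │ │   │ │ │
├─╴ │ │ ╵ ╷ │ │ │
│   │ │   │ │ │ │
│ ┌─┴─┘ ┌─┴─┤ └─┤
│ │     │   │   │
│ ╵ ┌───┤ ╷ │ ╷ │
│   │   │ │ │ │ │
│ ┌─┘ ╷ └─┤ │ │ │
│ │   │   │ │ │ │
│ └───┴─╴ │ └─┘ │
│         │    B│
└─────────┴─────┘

Finding the path and converting it to directions:
Path through cells: (0,0) → (1,0) → (2,0) → (2,1) → (3,1) → (3,0) → (4,0) → (5,0) → (5,1) → (4,1) → (4,2) → (4,3) → (3,3) → (2,3) → (1,3) → (1,4) → (1,5) → (0,5) → (0,6) → (0,7) → (1,7) → (1,6) → (2,6) → (3,6) → (4,6) → (4,7) → (5,7) → (6,7) → (7,7)
Directions: down, down, right, down, left, down, down, right, up, right, right, up, up, up, right, right, up, right, right, down, left, down, down, down, right, down, down, down

Solution:

┌───┬─────┬─────┐
│A  │     │↱ → ↓│
│ ╷ ╵ ┌───┘ ┌─╴ │
│↓│   │↱ → ↑│↓ ↲│
│ └─┐ │ ┌───┤ ╷ │
│↳ ↓│ │↑│   │↓│ │
├─╴ │ │ ╵ ╷ │ │ │
│↓ ↲│ │↑  │ │↓│ │
│ ┌─┴─┘ ┌─┴─┤ └─┤
│↓│↱ → ↑│   │↳ ↓│
│ ╵ ┌───┤ ╷ │ ╷ │
│↳ ↑│   │ │ │ │↓│
│ ┌─┘ ╷ └─┤ │ │ │
│ │   │   │ │ │↓│
│ └───┴─╴ │ └─┘ │
│         │    B│
└─────────┴─────┘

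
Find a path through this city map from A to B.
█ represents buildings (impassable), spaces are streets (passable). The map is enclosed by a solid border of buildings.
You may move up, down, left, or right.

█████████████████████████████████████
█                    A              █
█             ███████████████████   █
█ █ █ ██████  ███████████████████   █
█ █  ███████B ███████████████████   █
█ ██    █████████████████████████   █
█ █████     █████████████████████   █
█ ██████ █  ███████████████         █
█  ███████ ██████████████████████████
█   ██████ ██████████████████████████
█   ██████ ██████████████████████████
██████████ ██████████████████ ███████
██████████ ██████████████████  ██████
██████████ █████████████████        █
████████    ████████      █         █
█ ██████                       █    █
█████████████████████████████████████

Finding the shortest path from A to B:
Movement: cardinal only
Path length: 12 steps
Directions: left → left → left → left → left → left → left → left → down → down → down → left

Solution:

█████████████████████████████████████
█            ↓←←←←←←←A              █
█            ↓███████████████████   █
█ █ █ ██████ ↓███████████████████   █
█ █  ███████B↲███████████████████   █
█ ██    █████████████████████████   █
█ █████     █████████████████████   █
█ ██████ █  ███████████████         █
█  ███████ ██████████████████████████
█   ██████ ██████████████████████████
█   ██████ ██████████████████████████
██████████ ██████████████████ ███████
██████████ ██████████████████  ██████
██████████ █████████████████        █
████████    ████████      █         █
█ ██████                       █    █
█████████████████████████████████████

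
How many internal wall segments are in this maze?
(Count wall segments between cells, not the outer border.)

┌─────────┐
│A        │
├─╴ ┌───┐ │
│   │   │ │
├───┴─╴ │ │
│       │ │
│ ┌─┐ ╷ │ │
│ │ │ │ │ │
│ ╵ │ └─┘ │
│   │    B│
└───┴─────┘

Counting internal wall segments:
Total internal walls: 16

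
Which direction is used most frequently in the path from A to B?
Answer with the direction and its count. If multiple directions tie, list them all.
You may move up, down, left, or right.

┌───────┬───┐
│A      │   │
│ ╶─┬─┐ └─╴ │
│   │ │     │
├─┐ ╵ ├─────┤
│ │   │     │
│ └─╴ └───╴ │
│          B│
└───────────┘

Directions: down, right, down, right, down, right, right, right
Counts: {'down': 3, 'right': 5}
Most common: right (5 times)

Solution:

┌───────┬───┐
│A      │   │
│ ╶─┬─┐ └─╴ │
│↳ ↓│ │     │
├─┐ ╵ ├─────┤
│ │↳ ↓│     │
│ └─╴ └───╴ │
│    ↳ → → B│
└───────────┘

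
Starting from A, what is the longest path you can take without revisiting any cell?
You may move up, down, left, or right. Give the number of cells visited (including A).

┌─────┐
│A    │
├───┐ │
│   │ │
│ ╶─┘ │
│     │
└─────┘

Finding longest simple path using DFS:
Start: (0, 0)
Longest path visits 9 cells
Path: A → right → right → down → down → left → left → up → right

Solution:

┌─────┐
│A → ↓│
├───┐ │
│↱ B│↓│
│ ╶─┘ │
│↑ ← ↲│
└─────┘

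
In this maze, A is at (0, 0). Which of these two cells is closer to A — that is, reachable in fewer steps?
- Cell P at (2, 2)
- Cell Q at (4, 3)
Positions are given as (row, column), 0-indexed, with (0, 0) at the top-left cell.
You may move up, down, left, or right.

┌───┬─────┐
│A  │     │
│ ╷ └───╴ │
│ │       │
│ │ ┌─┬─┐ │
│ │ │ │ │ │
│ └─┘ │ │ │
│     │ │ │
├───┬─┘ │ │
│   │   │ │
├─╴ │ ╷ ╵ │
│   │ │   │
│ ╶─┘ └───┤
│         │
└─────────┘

Shortest path A → P at (2, 2): 6 steps
Shortest path A → Q at (4, 3): 11 steps

P is closer (6 steps vs 11 steps).

Path to P:

┌───┬─────┐
│A  │     │
│ ╷ └───╴ │
│↓│       │
│ │ ┌─┬─┐ │
│↓│ │P│ │ │
│ └─┘ │ │ │
│↳ → ↑│ │ │
├───┬─┘ │ │
│   │   │ │
├─╴ │ ╷ ╵ │
│   │ │   │
│ ╶─┘ └───┤
│         │
└─────────┘

Path to Q:

┌───┬─────┐
│A ↓│     │
│ ╷ └───╴ │
│ │↳ → → ↓│
│ │ ┌─┬─┐ │
│ │ │ │ │↓│
│ └─┘ │ │ │
│     │ │↓│
├───┬─┘ │ │
│   │  Q│↓│
├─╴ │ ╷ ╵ │
│   │ │↑ ↲│
│ ╶─┘ └───┤
│         │
└─────────┘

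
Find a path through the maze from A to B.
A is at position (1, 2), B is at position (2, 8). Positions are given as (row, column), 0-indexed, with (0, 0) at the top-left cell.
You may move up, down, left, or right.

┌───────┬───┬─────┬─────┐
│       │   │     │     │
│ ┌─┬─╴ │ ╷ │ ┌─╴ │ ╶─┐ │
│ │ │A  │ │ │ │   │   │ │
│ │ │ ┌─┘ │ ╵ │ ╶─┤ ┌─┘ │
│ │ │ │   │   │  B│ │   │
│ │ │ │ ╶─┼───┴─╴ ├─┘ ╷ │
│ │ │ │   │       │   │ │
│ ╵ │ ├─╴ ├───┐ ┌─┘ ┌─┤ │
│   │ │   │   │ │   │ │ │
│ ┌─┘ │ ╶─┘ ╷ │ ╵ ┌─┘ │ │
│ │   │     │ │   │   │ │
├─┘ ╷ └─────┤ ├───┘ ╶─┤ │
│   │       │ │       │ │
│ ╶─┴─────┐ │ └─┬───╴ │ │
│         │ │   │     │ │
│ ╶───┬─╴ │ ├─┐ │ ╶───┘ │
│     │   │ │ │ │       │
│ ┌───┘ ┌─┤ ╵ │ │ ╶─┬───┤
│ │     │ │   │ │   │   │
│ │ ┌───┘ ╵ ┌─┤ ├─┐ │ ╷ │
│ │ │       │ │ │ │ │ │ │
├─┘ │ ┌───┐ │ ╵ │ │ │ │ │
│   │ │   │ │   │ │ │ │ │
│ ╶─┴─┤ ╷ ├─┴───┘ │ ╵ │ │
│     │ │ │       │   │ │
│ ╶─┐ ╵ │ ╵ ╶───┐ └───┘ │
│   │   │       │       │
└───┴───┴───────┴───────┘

Finding the shortest path from (1, 2) to (2, 8):
Path length: 73 steps
Directions: down → down → down → down → left → down → left → down → right → right → right → right → down → left → down → left → left → down → down → left → down → right → right → down → right → up → up → right → down → down → right → up → right → right → right → down → right → right → right → up → up → up → up → left → down → down → down → left → up → up → up → left → up → right → right → right → up → up → up → up → up → up → left → down → left → down → left → down → left → up → up → right → up

Solution:

┌───────┬───┬─────┬─────┐
│       │   │     │     │
│ ┌─┬─╴ │ ╷ │ ┌─╴ │ ╶─┐ │
│ │ │A  │ │ │ │   │   │ │
│ │ │ ┌─┘ │ ╵ │ ╶─┤ ┌─┘ │
│ │ │↓│   │   │  B│ │↓ ↰│
│ │ │ │ ╶─┼───┴─╴ ├─┘ ╷ │
│ │ │↓│   │    ↱ ↑│↓ ↲│↑│
│ ╵ │ ├─╴ ├───┐ ┌─┘ ┌─┤ │
│   │↓│   │   │↑│↓ ↲│ │↑│
│ ┌─┘ │ ╶─┘ ╷ │ ╵ ┌─┘ │ │
│ │↓ ↲│     │ │↑ ↲│   │↑│
├─┘ ╷ └─────┤ ├───┘ ╶─┤ │
│↓ ↲│       │ │       │↑│
│ ╶─┴─────┐ │ └─┬───╴ │ │
│↳ → → → ↓│ │   │     │↑│
│ ╶───┬─╴ │ ├─┐ │ ╶───┘ │
│     │↓ ↲│ │ │ │↱ → → ↑│
│ ┌───┘ ┌─┤ ╵ │ │ ╶─┬───┤
│ │↓ ← ↲│ │   │ │↑ ↰│↓ ↰│
│ │ ┌───┘ ╵ ┌─┤ ├─┐ │ ╷ │
│ │↓│       │ │ │ │↑│↓│↑│
├─┘ │ ┌───┐ │ ╵ │ │ │ │ │
│↓ ↲│ │↱ ↓│ │   │ │↑│↓│↑│
│ ╶─┴─┤ ╷ ├─┴───┘ │ ╵ │ │
│↳ → ↓│↑│↓│↱ → → ↓│↑ ↲│↑│
│ ╶─┐ ╵ │ ╵ ╶───┐ └───┘ │
│   │↳ ↑│↳ ↑    │↳ → → ↑│
└───┴───┴───────┴───────┘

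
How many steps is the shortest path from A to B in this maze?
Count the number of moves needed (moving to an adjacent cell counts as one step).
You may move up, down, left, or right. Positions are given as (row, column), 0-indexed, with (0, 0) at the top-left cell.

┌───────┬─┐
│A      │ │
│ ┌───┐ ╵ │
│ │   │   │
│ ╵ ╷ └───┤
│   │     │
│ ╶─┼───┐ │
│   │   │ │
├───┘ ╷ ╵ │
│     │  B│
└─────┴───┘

Using BFS to find shortest path:
Start: (0, 0), End: (4, 4)
Path found:
(0,0) → (1,0) → (2,0) → (2,1) → (1,1) → (1,2) → (2,2) → (2,3) → (2,4) → (3,4) → (4,4)
Number of steps: 10

Solution:

┌───────┬─┐
│A      │ │
│ ┌───┐ ╵ │
│↓│↱ ↓│   │
│ ╵ ╷ └───┤
│↳ ↑│↳ → ↓│
│ ╶─┼───┐ │
│   │   │↓│
├───┘ ╷ ╵ │
│     │  B│
└─────┴───┘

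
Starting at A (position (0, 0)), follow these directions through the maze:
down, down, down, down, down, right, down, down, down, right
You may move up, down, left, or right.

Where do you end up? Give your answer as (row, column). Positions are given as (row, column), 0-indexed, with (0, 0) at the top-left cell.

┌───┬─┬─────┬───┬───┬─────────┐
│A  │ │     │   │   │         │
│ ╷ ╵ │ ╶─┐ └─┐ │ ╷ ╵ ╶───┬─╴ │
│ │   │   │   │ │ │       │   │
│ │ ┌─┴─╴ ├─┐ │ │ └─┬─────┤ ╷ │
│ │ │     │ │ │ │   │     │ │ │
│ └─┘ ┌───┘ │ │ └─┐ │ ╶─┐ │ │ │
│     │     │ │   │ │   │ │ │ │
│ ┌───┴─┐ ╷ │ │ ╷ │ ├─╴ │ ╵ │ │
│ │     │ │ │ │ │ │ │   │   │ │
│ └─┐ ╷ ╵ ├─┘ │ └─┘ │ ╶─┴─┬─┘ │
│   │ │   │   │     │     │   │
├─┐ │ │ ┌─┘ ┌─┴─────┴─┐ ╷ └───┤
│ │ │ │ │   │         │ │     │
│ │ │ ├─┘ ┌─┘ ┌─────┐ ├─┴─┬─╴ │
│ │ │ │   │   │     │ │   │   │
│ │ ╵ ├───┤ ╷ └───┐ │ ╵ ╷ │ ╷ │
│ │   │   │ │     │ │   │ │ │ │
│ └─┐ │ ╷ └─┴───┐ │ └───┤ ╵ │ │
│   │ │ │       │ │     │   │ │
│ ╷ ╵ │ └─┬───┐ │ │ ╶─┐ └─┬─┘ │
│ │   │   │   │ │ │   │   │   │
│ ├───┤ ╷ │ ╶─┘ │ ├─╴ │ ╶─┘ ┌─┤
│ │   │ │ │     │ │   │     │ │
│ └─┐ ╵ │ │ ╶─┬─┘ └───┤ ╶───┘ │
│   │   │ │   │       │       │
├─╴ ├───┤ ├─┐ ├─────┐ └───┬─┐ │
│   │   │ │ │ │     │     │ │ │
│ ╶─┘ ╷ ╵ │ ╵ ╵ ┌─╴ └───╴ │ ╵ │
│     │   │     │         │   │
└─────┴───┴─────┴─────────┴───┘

Following directions step by step:
Start: (0, 0)
  down: (0, 0) → (1, 0)
  down: (1, 0) → (2, 0)
  down: (2, 0) → (3, 0)
  down: (3, 0) → (4, 0)
  down: (4, 0) → (5, 0)
  right: (5, 0) → (5, 1)
  down: (5, 1) → (6, 1)
  down: (6, 1) → (7, 1)
  down: (7, 1) → (8, 1)
  right: (8, 1) → (8, 2)
Final position: (8, 2)

Path taken:

┌───┬─┬─────┬───┬───┬─────────┐
│A  │ │     │   │   │         │
│ ╷ ╵ │ ╶─┐ └─┐ │ ╷ ╵ ╶───┬─╴ │
│↓│   │   │   │ │ │       │   │
│ │ ┌─┴─╴ ├─┐ │ │ └─┬─────┤ ╷ │
│↓│ │     │ │ │ │   │     │ │ │
│ └─┘ ┌───┘ │ │ └─┐ │ ╶─┐ │ │ │
│↓    │     │ │   │ │   │ │ │ │
│ ┌───┴─┐ ╷ │ │ ╷ │ ├─╴ │ ╵ │ │
│↓│     │ │ │ │ │ │ │   │   │ │
│ └─┐ ╷ ╵ ├─┘ │ └─┘ │ ╶─┴─┬─┘ │
│↳ ↓│ │   │   │     │     │   │
├─┐ │ │ ┌─┘ ┌─┴─────┴─┐ ╷ └───┤
│ │↓│ │ │   │         │ │     │
│ │ │ ├─┘ ┌─┘ ┌─────┐ ├─┴─┬─╴ │
│ │↓│ │   │   │     │ │   │   │
│ │ ╵ ├───┤ ╷ └───┐ │ ╵ ╷ │ ╷ │
│ │↳ B│   │ │     │ │   │ │ │ │
│ └─┐ │ ╷ └─┴───┐ │ └───┤ ╵ │ │
│   │ │ │       │ │     │   │ │
│ ╷ ╵ │ └─┬───┐ │ │ ╶─┐ └─┬─┘ │
│ │   │   │   │ │ │   │   │   │
│ ├───┤ ╷ │ ╶─┘ │ ├─╴ │ ╶─┘ ┌─┤
│ │   │ │ │     │ │   │     │ │
│ └─┐ ╵ │ │ ╶─┬─┘ └───┤ ╶───┘ │
│   │   │ │   │       │       │
├─╴ ├───┤ ├─┐ ├─────┐ └───┬─┐ │
│   │   │ │ │ │     │     │ │ │
│ ╶─┘ ╷ ╵ │ ╵ ╵ ┌─╴ └───╴ │ ╵ │
│     │   │     │         │   │
└─────┴───┴─────┴─────────┴───┘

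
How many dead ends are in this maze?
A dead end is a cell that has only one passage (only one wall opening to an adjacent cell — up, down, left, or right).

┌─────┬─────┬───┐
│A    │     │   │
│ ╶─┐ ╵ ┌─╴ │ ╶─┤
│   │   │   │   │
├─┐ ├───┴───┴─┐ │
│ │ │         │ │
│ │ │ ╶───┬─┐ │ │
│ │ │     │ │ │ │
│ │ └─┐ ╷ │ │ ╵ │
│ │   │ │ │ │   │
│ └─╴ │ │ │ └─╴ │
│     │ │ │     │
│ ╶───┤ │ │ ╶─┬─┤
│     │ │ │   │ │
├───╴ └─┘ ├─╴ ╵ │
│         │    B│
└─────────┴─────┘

Checking each cell for number of passages:

Dead ends found at positions:
  (0, 7)
  (1, 4)
  (2, 0)
  (3, 5)
  (6, 3)
  (6, 7)
  (7, 0)
  (7, 5)
Total dead ends: 8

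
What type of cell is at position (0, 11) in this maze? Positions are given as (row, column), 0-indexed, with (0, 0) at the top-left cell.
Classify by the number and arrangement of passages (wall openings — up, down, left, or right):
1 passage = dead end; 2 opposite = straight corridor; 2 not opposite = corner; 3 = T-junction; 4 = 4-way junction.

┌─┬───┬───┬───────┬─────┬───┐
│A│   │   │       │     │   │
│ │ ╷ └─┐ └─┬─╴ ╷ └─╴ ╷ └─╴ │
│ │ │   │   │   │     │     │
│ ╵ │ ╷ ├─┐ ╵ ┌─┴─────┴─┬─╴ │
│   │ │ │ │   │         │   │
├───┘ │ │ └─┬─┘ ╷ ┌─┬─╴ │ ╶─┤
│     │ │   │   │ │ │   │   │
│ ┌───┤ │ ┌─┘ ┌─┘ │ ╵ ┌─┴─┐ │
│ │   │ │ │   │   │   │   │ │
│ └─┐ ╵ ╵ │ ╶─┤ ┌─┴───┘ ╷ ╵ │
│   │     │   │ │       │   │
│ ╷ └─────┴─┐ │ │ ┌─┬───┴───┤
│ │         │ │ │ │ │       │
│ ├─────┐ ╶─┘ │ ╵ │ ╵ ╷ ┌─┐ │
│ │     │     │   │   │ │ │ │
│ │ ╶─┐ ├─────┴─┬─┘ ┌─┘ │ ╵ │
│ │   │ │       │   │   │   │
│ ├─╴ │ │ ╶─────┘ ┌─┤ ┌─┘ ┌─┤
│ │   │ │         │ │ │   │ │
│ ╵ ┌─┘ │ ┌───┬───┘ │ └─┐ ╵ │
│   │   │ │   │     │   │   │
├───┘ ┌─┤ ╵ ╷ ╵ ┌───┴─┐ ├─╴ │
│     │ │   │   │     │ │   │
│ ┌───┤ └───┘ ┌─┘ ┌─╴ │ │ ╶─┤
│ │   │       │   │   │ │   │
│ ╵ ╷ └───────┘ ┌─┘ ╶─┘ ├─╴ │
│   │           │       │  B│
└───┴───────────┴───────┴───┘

Checking cell at (0, 11):
Number of passages: 2
Cell type: corner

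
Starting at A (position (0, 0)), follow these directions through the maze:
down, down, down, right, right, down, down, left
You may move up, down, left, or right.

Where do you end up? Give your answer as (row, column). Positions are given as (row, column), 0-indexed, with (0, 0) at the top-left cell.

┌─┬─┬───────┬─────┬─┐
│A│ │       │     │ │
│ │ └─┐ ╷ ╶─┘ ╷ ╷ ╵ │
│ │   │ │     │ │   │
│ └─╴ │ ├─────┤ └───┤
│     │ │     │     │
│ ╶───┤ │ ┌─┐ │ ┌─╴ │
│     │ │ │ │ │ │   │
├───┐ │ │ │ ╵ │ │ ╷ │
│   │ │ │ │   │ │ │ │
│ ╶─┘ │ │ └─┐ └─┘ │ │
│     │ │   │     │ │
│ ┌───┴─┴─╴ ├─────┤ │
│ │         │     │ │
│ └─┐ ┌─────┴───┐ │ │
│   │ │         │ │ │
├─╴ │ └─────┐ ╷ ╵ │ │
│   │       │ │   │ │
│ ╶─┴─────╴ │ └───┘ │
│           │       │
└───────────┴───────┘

Following directions step by step:
Start: (0, 0)
  down: (0, 0) → (1, 0)
  down: (1, 0) → (2, 0)
  down: (2, 0) → (3, 0)
  right: (3, 0) → (3, 1)
  right: (3, 1) → (3, 2)
  down: (3, 2) → (4, 2)
  down: (4, 2) → (5, 2)
  left: (5, 2) → (5, 1)
Final position: (5, 1)

Path taken:

┌─┬─┬───────┬─────┬─┐
│A│ │       │     │ │
│ │ └─┐ ╷ ╶─┘ ╷ ╷ ╵ │
│↓│   │ │     │ │   │
│ └─╴ │ ├─────┤ └───┤
│↓    │ │     │     │
│ ╶───┤ │ ┌─┐ │ ┌─╴ │
│↳ → ↓│ │ │ │ │ │   │
├───┐ │ │ │ ╵ │ │ ╷ │
│   │↓│ │ │   │ │ │ │
│ ╶─┘ │ │ └─┐ └─┘ │ │
│  B ↲│ │   │     │ │
│ ┌───┴─┴─╴ ├─────┤ │
│ │         │     │ │
│ └─┐ ┌─────┴───┐ │ │
│   │ │         │ │ │
├─╴ │ └─────┐ ╷ ╵ │ │
│   │       │ │   │ │
│ ╶─┴─────╴ │ └───┘ │
│           │       │
└───────────┴───────┘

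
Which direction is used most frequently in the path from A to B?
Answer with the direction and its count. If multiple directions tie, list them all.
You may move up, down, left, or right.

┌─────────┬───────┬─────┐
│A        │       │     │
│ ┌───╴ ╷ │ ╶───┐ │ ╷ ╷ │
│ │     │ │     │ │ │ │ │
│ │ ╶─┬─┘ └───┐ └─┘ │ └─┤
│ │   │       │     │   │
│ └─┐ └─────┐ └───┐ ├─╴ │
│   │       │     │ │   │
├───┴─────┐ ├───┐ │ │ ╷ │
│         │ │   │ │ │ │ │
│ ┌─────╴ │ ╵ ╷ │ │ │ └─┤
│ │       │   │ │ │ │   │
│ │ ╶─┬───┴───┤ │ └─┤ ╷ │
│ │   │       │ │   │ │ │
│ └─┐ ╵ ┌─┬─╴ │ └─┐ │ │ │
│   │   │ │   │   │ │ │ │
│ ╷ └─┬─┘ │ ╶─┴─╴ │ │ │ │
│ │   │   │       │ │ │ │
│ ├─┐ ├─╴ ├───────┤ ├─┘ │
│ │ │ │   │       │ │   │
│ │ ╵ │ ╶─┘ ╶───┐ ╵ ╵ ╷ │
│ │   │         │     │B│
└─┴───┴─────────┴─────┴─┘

Directions: right, right, right, right, down, down, right, right, down, right, right, down, down, down, right, down, down, down, down, right, up, right, down
Counts: {'right': 11, 'down': 11, 'up': 1}
Most common: down and right (tied at 11 times each)

Solution:

┌─────────┬───────┬─────┐
│A → → → ↓│       │     │
│ ┌───╴ ╷ │ ╶───┐ │ ╷ ╷ │
│ │     │↓│     │ │ │ │ │
│ │ ╶─┬─┘ └───┐ └─┘ │ └─┤
│ │   │  ↳ → ↓│     │   │
│ └─┐ └─────┐ └───┐ ├─╴ │
│   │       │↳ → ↓│ │   │
├───┴─────┐ ├───┐ │ │ ╷ │
│         │ │   │↓│ │ │ │
│ ┌─────╴ │ ╵ ╷ │ │ │ └─┤
│ │       │   │ │↓│ │   │
│ │ ╶─┬───┴───┤ │ └─┤ ╷ │
│ │   │       │ │↳ ↓│ │ │
│ └─┐ ╵ ┌─┬─╴ │ └─┐ │ │ │
│   │   │ │   │   │↓│ │ │
│ ╷ └─┬─┘ │ ╶─┴─╴ │ │ │ │
│ │   │   │       │↓│ │ │
│ ├─┐ ├─╴ ├───────┤ ├─┘ │
│ │ │ │   │       │↓│↱ ↓│
│ │ ╵ │ ╶─┘ ╶───┐ ╵ ╵ ╷ │
│ │   │         │  ↳ ↑│B│
└─┴───┴─────────┴─────┴─┘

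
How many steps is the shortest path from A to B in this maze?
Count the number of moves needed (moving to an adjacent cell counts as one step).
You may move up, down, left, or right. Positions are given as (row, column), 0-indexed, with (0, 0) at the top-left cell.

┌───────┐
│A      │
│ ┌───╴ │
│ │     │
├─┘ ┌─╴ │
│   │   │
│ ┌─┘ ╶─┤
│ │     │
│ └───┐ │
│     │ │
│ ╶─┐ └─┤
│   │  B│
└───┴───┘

Using BFS to find shortest path:
Start: (0, 0), End: (5, 3)
Path found:
(0,0) → (0,1) → (0,2) → (0,3) → (1,3) → (1,2) → (1,1) → (2,1) → (2,0) → (3,0) → (4,0) → (4,1) → (4,2) → (5,2) → (5,3)
Number of steps: 14

Solution:

┌───────┐
│A → → ↓│
│ ┌───╴ │
│ │↓ ← ↲│
├─┘ ┌─╴ │
│↓ ↲│   │
│ ┌─┘ ╶─┤
│↓│     │
│ └───┐ │
│↳ → ↓│ │
│ ╶─┐ └─┤
│   │↳ B│
└───┴───┘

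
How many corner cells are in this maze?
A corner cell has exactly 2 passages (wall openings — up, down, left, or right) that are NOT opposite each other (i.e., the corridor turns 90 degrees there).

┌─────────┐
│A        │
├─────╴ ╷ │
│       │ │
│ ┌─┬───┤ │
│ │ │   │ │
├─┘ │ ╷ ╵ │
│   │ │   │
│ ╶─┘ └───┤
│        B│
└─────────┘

Counting corner cells (2 non-opposite passages):
Total corners: 10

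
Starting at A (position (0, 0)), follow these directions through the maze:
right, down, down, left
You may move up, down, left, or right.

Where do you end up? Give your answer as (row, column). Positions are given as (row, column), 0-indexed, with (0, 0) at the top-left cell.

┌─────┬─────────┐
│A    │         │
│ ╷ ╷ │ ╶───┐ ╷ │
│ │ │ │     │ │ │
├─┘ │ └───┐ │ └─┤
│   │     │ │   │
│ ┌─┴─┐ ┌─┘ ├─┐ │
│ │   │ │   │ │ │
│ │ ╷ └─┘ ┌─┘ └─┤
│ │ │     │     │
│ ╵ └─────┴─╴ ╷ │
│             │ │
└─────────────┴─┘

Following directions step by step:
Start: (0, 0)
  right: (0, 0) → (0, 1)
  down: (0, 1) → (1, 1)
  down: (1, 1) → (2, 1)
  left: (2, 1) → (2, 0)
Final position: (2, 0)

Path taken:

┌─────┬─────────┐
│A ↓  │         │
│ ╷ ╷ │ ╶───┐ ╷ │
│ │↓│ │     │ │ │
├─┘ │ └───┐ │ └─┤
│B ↲│     │ │   │
│ ┌─┴─┐ ┌─┘ ├─┐ │
│ │   │ │   │ │ │
│ │ ╷ └─┘ ┌─┘ └─┤
│ │ │     │     │
│ ╵ └─────┴─╴ ╷ │
│             │ │
└─────────────┴─┘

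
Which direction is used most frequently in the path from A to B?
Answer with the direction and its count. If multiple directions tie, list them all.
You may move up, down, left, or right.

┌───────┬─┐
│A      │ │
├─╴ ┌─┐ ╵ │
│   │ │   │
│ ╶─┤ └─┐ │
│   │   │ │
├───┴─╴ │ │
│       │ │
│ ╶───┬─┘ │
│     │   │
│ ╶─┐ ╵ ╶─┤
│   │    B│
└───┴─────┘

Directions: right, right, right, down, right, down, down, down, left, down, right
Counts: {'right': 5, 'down': 5, 'left': 1}
Most common: down and right (tied at 5 times each)

Solution:

┌───────┬─┐
│A → → ↓│ │
├─╴ ┌─┐ ╵ │
│   │ │↳ ↓│
│ ╶─┤ └─┐ │
│   │   │↓│
├───┴─╴ │ │
│       │↓│
│ ╶───┬─┘ │
│     │↓ ↲│
│ ╶─┐ ╵ ╶─┤
│   │  ↳ B│
└───┴─────┘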